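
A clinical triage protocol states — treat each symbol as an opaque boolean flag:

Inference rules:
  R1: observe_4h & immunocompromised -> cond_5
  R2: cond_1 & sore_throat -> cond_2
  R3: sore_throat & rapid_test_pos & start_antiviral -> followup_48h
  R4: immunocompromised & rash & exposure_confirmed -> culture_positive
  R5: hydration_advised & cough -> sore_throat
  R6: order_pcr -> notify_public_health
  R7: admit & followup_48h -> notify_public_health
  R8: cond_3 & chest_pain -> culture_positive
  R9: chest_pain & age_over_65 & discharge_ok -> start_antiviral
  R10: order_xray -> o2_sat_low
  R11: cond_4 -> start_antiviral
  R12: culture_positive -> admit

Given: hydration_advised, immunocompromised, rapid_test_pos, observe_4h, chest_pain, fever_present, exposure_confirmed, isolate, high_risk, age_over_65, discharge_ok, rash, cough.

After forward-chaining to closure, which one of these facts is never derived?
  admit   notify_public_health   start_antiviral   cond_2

[1] R1 [observe_4h & immunocompromised -> cond_5]; R4 [immunocompromised & rash & exposure_confirmed -> culture_positive]; R5 [hydration_advised & cough -> sore_throat]; R9 [chest_pain & age_over_65 & discharge_ok -> start_antiviral]. ⇒ new: cond_5, culture_positive, sore_throat, start_antiviral.
[2] R3 [sore_throat & rapid_test_pos & start_antiviral -> followup_48h]; R12 [culture_positive -> admit]. ⇒ new: followup_48h, admit.
[3] R7 [admit & followup_48h -> notify_public_health]. ⇒ new: notify_public_health.
Derived: start_antiviral (round 1), admit (round 2), notify_public_health (round 3). cond_2 never appears in any round.

cond_2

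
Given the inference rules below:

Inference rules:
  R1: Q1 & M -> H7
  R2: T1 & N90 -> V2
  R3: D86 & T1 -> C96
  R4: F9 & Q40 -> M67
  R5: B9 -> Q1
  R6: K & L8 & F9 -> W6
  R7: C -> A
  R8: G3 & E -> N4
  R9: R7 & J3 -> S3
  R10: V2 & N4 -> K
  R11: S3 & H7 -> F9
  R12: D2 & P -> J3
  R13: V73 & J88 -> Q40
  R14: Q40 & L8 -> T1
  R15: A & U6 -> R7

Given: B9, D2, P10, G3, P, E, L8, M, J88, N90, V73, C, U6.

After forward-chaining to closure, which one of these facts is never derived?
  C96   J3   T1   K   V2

Round 1: R5 [B9 -> Q1]; R7 [C -> A]; R8 [G3 & E -> N4]; R12 [D2 & P -> J3]; R13 [V73 & J88 -> Q40]. New: Q1, A, N4, J3, Q40.
Round 2: R1 [Q1 & M -> H7]; R14 [Q40 & L8 -> T1]; R15 [A & U6 -> R7]. New: H7, T1, R7.
Round 3: R2 [T1 & N90 -> V2]; R9 [R7 & J3 -> S3]. New: V2, S3.
Round 4: R10 [V2 & N4 -> K]; R11 [S3 & H7 -> F9]. New: K, F9.
Round 5: R4 [F9 & Q40 -> M67]; R6 [K & L8 & F9 -> W6]. New: M67, W6.
Derived: K (round 4), J3 (round 1), T1 (round 2), V2 (round 3). C96 never appears in any round.

C96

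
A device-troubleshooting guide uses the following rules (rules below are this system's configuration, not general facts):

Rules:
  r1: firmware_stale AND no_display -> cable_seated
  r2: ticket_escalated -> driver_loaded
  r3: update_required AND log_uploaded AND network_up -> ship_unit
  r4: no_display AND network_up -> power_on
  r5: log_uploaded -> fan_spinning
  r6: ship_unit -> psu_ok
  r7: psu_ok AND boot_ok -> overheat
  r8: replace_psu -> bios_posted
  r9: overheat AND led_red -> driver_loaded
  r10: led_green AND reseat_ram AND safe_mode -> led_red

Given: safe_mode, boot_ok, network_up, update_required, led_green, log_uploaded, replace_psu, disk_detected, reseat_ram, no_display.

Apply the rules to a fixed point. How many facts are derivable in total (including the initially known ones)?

18

Round 1: r3 [update_required AND log_uploaded AND network_up -> ship_unit]; r4 [no_display AND network_up -> power_on]; r5 [log_uploaded -> fan_spinning]; r8 [replace_psu -> bios_posted]; r10 [led_green AND reseat_ram AND safe_mode -> led_red]. New: ship_unit, power_on, fan_spinning, bios_posted, led_red.
Round 2: r6 [ship_unit -> psu_ok]. New: psu_ok.
Round 3: r7 [psu_ok AND boot_ok -> overheat]. New: overheat.
Round 4: r9 [overheat AND led_red -> driver_loaded]. New: driver_loaded.
Closure: {bios_posted, boot_ok, disk_detected, driver_loaded, fan_spinning, led_green, led_red, log_uploaded, network_up, no_display, overheat, power_on, psu_ok, replace_psu, reseat_ram, safe_mode, ship_unit, update_required} — 18 facts.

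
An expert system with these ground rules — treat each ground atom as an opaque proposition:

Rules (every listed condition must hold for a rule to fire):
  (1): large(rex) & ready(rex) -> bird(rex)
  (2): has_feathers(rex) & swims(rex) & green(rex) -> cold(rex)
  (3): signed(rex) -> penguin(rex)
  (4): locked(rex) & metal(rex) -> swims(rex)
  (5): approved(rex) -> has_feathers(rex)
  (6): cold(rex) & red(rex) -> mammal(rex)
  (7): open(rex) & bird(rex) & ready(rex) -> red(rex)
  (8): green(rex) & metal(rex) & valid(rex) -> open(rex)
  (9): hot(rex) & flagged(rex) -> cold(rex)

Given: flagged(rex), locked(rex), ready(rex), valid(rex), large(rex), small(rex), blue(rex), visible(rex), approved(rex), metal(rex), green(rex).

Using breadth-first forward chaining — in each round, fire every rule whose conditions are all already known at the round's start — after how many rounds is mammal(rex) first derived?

Round 1: (1) [large(rex) & ready(rex) -> bird(rex)]; (4) [locked(rex) & metal(rex) -> swims(rex)]; (5) [approved(rex) -> has_feathers(rex)]; (8) [green(rex) & metal(rex) & valid(rex) -> open(rex)]. New: bird(rex), swims(rex), has_feathers(rex), open(rex).
Round 2: (2) [has_feathers(rex) & swims(rex) & green(rex) -> cold(rex)]; (7) [open(rex) & bird(rex) & ready(rex) -> red(rex)]. New: cold(rex), red(rex).
Round 3: (6) [cold(rex) & red(rex) -> mammal(rex)]. New: mammal(rex).
mammal(rex) first appears in round 3.

3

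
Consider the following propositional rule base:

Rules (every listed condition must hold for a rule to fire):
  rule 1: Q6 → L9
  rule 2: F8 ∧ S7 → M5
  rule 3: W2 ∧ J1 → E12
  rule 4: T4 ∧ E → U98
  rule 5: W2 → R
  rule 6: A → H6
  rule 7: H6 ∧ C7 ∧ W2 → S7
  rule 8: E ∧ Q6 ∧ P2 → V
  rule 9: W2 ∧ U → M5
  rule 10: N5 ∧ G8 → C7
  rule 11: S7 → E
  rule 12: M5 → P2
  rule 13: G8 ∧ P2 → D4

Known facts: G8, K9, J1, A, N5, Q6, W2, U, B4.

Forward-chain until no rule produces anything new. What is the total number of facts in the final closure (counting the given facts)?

20

[1] rule 1 [Q6 → L9]; rule 3 [W2 ∧ J1 → E12]; rule 5 [W2 → R]; rule 6 [A → H6]; rule 9 [W2 ∧ U → M5]; rule 10 [N5 ∧ G8 → C7]. ⇒ new: L9, E12, R, H6, M5, C7.
[2] rule 7 [H6 ∧ C7 ∧ W2 → S7]; rule 12 [M5 → P2]. ⇒ new: S7, P2.
[3] rule 11 [S7 → E]; rule 13 [G8 ∧ P2 → D4]. ⇒ new: E, D4.
[4] rule 8 [E ∧ Q6 ∧ P2 → V]. ⇒ new: V.
Closure: {A, B4, C7, D4, E, E12, G8, H6, J1, K9, L9, M5, N5, P2, Q6, R, S7, U, V, W2} — 20 facts.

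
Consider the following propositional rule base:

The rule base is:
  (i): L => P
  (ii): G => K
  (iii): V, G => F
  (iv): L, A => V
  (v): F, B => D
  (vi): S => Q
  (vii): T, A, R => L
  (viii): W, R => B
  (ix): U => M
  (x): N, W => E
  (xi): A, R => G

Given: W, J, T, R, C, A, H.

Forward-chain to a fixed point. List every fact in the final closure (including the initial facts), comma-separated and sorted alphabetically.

A, B, C, D, F, G, H, J, K, L, P, R, T, V, W

Round 1 fires (vii), (viii), (xi), giving L, B, G.
Round 2 fires (i), (ii), (iv), giving P, K, V.
Round 3 fires (iii), giving F.
Round 4 fires (v), giving D.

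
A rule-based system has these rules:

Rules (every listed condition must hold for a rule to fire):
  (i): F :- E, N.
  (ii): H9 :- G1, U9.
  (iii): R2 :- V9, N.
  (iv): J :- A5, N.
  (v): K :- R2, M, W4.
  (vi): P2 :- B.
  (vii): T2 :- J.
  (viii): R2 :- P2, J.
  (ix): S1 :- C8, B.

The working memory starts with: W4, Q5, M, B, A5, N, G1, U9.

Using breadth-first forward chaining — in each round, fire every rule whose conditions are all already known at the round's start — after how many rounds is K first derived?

[1] (ii) [H9 :- G1, U9.]; (iv) [J :- A5, N.]; (vi) [P2 :- B.]. ⇒ new: H9, J, P2.
[2] (vii) [T2 :- J.]; (viii) [R2 :- P2, J.]. ⇒ new: T2, R2.
[3] (v) [K :- R2, M, W4.]. ⇒ new: K.
K first appears in round 3.

3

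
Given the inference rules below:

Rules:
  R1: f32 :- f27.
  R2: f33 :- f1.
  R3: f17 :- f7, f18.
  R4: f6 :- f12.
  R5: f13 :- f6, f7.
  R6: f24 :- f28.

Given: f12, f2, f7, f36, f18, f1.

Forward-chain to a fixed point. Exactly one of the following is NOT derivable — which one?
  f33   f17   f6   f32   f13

f32

[1] R2 [f33 :- f1.]; R3 [f17 :- f7, f18.]; R4 [f6 :- f12.]. ⇒ new: f33, f17, f6.
[2] R5 [f13 :- f6, f7.]. ⇒ new: f13.
Derived: f17 (round 1), f6 (round 1), f33 (round 1), f13 (round 2). f32 never appears in any round.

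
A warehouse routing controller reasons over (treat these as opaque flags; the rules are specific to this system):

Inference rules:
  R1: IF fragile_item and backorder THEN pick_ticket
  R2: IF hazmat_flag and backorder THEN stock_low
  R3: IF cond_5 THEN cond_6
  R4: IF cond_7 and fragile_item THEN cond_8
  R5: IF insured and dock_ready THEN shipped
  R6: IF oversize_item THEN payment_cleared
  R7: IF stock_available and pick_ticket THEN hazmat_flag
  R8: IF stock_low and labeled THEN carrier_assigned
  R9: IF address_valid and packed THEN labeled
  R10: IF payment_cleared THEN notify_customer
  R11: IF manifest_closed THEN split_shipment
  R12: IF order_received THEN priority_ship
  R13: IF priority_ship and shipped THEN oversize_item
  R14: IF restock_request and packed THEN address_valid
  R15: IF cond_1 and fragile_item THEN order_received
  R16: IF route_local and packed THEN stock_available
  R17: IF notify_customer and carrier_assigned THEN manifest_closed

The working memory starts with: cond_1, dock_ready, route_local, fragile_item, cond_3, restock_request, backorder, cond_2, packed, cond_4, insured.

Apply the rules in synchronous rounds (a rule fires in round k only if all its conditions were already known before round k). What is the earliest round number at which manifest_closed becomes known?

6

Round 1: R1 [IF fragile_item and backorder THEN pick_ticket]; R5 [IF insured and dock_ready THEN shipped]; R14 [IF restock_request and packed THEN address_valid]; R15 [IF cond_1 and fragile_item THEN order_received]; R16 [IF route_local and packed THEN stock_available]. Adds pick_ticket, shipped, address_valid, order_received, stock_available.
Round 2: R7 [IF stock_available and pick_ticket THEN hazmat_flag]; R9 [IF address_valid and packed THEN labeled]; R12 [IF order_received THEN priority_ship]. Adds hazmat_flag, labeled, priority_ship.
Round 3: R2 [IF hazmat_flag and backorder THEN stock_low]; R13 [IF priority_ship and shipped THEN oversize_item]. Adds stock_low, oversize_item.
Round 4: R6 [IF oversize_item THEN payment_cleared]; R8 [IF stock_low and labeled THEN carrier_assigned]. Adds payment_cleared, carrier_assigned.
Round 5: R10 [IF payment_cleared THEN notify_customer]. Adds notify_customer.
Round 6: R17 [IF notify_customer and carrier_assigned THEN manifest_closed]. Adds manifest_closed.
manifest_closed first appears in round 6.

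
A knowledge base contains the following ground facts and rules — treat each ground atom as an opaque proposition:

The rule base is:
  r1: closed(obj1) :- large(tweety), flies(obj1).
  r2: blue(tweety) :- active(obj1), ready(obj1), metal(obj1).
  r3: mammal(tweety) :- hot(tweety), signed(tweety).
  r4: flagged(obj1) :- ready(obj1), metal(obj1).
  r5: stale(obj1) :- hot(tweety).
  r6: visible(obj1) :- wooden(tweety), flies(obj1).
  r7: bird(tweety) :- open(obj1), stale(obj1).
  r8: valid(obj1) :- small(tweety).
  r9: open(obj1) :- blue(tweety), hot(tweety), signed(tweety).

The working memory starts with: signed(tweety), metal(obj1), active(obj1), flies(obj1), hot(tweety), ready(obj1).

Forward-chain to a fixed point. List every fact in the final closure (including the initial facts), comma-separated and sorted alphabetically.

Round 1 fires r2, r3, r4, r5, giving blue(tweety), mammal(tweety), flagged(obj1), stale(obj1).
Round 2 fires r9, giving open(obj1).
Round 3 fires r7, giving bird(tweety).

active(obj1), bird(tweety), blue(tweety), flagged(obj1), flies(obj1), hot(tweety), mammal(tweety), metal(obj1), open(obj1), ready(obj1), signed(tweety), stale(obj1)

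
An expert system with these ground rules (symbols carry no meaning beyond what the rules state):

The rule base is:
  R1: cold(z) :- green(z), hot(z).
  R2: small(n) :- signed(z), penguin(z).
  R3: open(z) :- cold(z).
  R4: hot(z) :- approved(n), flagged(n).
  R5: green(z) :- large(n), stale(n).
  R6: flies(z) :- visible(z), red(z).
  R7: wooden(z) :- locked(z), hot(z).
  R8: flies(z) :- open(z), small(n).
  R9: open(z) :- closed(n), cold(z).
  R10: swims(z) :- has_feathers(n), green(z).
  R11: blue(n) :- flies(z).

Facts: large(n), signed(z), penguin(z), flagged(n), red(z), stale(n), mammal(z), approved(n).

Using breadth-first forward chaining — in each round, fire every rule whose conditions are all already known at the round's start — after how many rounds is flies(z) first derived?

4

Round 1: R2 [small(n) :- signed(z), penguin(z).]; R4 [hot(z) :- approved(n), flagged(n).]; R5 [green(z) :- large(n), stale(n).]. Adds small(n), hot(z), green(z).
Round 2: R1 [cold(z) :- green(z), hot(z).]. Adds cold(z).
Round 3: R3 [open(z) :- cold(z).]. Adds open(z).
Round 4: R8 [flies(z) :- open(z), small(n).]. Adds flies(z).
flies(z) first appears in round 4.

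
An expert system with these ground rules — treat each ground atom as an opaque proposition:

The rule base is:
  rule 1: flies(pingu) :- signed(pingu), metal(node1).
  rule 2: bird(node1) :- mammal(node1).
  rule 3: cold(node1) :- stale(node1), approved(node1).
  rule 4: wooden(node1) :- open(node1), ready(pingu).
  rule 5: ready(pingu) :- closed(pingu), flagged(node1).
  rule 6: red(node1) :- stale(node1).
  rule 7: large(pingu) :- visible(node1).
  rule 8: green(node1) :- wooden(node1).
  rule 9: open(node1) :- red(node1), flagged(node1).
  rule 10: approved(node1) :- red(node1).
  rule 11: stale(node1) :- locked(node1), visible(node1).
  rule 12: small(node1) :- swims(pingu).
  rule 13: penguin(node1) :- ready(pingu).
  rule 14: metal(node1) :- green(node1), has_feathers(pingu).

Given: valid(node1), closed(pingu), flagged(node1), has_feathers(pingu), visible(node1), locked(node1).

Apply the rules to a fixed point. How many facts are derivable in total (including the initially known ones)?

17

Round 1 fires rule 5, rule 7, rule 11, giving ready(pingu), large(pingu), stale(node1).
Round 2 fires rule 6, rule 13, giving red(node1), penguin(node1).
Round 3 fires rule 9, rule 10, giving open(node1), approved(node1).
Round 4 fires rule 3, rule 4, giving cold(node1), wooden(node1).
Round 5 fires rule 8, giving green(node1).
Round 6 fires rule 14, giving metal(node1).
Closure: {approved(node1), closed(pingu), cold(node1), flagged(node1), green(node1), has_feathers(pingu), large(pingu), locked(node1), metal(node1), open(node1), penguin(node1), ready(pingu), red(node1), stale(node1), valid(node1), visible(node1), wooden(node1)} — 17 facts.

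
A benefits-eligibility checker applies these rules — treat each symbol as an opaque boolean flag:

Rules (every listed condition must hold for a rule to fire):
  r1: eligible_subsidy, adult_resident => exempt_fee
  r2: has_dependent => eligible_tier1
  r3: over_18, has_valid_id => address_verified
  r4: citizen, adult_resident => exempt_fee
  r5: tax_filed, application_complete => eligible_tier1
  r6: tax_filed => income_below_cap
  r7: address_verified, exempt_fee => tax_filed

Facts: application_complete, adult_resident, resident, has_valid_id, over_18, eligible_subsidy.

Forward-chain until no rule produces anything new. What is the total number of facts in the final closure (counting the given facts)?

Round 1 — r1, r3, derive exempt_fee, address_verified.
Round 2 — r7, derive tax_filed.
Round 3 — r5, r6, derive eligible_tier1, income_below_cap.
Closure: {address_verified, adult_resident, application_complete, eligible_subsidy, eligible_tier1, exempt_fee, has_valid_id, income_below_cap, over_18, resident, tax_filed} — 11 facts.

11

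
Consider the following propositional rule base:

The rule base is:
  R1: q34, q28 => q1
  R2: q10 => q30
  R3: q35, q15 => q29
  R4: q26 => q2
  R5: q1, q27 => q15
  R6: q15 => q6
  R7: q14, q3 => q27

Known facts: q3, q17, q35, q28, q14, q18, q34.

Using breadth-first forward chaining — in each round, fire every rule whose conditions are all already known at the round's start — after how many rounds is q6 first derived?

Round 1: R1 [q34, q28 => q1]; R7 [q14, q3 => q27]. Adds q1, q27.
Round 2: R5 [q1, q27 => q15]. Adds q15.
Round 3: R3 [q35, q15 => q29]; R6 [q15 => q6]. Adds q29, q6.
q6 first appears in round 3.

3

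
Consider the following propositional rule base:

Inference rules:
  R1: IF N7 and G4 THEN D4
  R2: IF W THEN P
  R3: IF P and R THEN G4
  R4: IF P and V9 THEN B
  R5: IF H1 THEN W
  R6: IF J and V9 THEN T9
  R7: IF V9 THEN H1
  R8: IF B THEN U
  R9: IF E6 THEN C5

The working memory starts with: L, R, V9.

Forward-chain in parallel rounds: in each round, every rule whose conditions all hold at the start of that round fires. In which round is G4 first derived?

[1] R7 [IF V9 THEN H1]. ⇒ new: H1.
[2] R5 [IF H1 THEN W]. ⇒ new: W.
[3] R2 [IF W THEN P]. ⇒ new: P.
[4] R3 [IF P and R THEN G4]; R4 [IF P and V9 THEN B]. ⇒ new: G4, B.
G4 first appears in round 4.

4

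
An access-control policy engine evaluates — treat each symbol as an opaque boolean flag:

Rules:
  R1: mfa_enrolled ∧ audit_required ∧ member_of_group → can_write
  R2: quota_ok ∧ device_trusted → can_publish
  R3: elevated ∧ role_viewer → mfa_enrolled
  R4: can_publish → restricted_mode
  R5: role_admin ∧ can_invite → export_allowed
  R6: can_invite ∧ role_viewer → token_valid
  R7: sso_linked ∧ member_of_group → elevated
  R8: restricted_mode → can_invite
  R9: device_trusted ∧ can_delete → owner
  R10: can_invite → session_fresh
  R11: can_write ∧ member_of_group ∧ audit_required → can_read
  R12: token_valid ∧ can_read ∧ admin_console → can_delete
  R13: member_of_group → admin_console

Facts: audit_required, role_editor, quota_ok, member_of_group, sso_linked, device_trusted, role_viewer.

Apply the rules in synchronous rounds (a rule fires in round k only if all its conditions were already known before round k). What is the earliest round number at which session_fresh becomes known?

4

[1] R2 [quota_ok ∧ device_trusted → can_publish]; R7 [sso_linked ∧ member_of_group → elevated]; R13 [member_of_group → admin_console]. ⇒ new: can_publish, elevated, admin_console.
[2] R3 [elevated ∧ role_viewer → mfa_enrolled]; R4 [can_publish → restricted_mode]. ⇒ new: mfa_enrolled, restricted_mode.
[3] R1 [mfa_enrolled ∧ audit_required ∧ member_of_group → can_write]; R8 [restricted_mode → can_invite]. ⇒ new: can_write, can_invite.
[4] R6 [can_invite ∧ role_viewer → token_valid]; R10 [can_invite → session_fresh]; R11 [can_write ∧ member_of_group ∧ audit_required → can_read]. ⇒ new: token_valid, session_fresh, can_read.
session_fresh first appears in round 4.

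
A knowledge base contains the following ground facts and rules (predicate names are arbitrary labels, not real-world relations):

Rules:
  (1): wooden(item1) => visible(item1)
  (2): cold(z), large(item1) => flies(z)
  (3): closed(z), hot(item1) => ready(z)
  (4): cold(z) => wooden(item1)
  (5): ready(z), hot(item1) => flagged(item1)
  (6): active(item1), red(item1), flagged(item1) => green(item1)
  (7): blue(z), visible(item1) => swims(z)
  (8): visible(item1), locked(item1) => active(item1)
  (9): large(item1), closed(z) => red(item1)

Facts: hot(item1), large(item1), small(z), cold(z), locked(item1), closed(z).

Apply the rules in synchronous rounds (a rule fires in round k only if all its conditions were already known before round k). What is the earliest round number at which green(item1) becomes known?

[1] (2) [cold(z), large(item1) => flies(z)]; (3) [closed(z), hot(item1) => ready(z)]; (4) [cold(z) => wooden(item1)]; (9) [large(item1), closed(z) => red(item1)]. ⇒ new: flies(z), ready(z), wooden(item1), red(item1).
[2] (1) [wooden(item1) => visible(item1)]; (5) [ready(z), hot(item1) => flagged(item1)]. ⇒ new: visible(item1), flagged(item1).
[3] (8) [visible(item1), locked(item1) => active(item1)]. ⇒ new: active(item1).
[4] (6) [active(item1), red(item1), flagged(item1) => green(item1)]. ⇒ new: green(item1).
green(item1) first appears in round 4.

4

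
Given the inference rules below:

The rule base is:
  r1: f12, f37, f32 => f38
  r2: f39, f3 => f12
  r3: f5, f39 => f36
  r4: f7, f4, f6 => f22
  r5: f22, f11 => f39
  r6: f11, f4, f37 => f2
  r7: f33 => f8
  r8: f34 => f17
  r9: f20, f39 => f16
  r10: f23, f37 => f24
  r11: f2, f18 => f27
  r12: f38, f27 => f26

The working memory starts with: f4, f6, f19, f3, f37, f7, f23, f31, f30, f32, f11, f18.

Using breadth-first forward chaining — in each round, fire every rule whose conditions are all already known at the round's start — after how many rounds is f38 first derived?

Round 1 — r4, r6, r10, derive f22, f2, f24.
Round 2 — r5, r11, derive f39, f27.
Round 3 — r2, derive f12.
Round 4 — r1, derive f38.
f38 first appears in round 4.

4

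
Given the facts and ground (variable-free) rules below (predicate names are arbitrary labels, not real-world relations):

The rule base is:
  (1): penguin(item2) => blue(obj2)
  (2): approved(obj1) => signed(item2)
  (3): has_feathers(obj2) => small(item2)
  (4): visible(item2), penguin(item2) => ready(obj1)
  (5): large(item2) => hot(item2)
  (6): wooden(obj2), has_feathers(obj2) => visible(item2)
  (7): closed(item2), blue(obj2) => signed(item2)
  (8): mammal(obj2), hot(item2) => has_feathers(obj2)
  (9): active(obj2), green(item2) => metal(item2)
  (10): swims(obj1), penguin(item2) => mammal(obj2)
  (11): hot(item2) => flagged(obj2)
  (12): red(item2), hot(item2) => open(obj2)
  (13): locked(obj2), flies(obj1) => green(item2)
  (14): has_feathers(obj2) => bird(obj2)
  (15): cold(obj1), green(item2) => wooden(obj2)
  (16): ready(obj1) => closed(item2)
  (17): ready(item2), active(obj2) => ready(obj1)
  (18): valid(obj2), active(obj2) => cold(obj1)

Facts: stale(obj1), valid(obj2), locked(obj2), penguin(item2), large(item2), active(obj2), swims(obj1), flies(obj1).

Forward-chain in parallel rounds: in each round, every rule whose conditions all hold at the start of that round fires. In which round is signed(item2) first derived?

Round 1 fires (1), (5), (10), (13), (18), giving blue(obj2), hot(item2), mammal(obj2), green(item2), cold(obj1).
Round 2 fires (8), (9), (11), (15), giving has_feathers(obj2), metal(item2), flagged(obj2), wooden(obj2).
Round 3 fires (3), (6), (14), giving small(item2), visible(item2), bird(obj2).
Round 4 fires (4), giving ready(obj1).
Round 5 fires (16), giving closed(item2).
Round 6 fires (7), giving signed(item2).
signed(item2) first appears in round 6.

6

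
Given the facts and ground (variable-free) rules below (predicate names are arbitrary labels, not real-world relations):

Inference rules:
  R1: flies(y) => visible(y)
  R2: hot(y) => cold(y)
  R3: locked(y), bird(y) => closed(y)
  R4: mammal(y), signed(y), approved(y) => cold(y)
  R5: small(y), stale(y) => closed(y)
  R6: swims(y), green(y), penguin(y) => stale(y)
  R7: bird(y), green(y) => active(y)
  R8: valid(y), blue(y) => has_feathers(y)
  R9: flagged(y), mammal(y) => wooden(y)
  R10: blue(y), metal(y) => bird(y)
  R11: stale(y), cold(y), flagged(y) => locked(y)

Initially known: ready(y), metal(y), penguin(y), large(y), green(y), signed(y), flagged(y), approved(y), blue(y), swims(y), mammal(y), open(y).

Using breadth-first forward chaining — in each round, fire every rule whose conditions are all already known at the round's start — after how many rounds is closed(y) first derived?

3

Round 1: R4 [mammal(y), signed(y), approved(y) => cold(y)]; R6 [swims(y), green(y), penguin(y) => stale(y)]; R9 [flagged(y), mammal(y) => wooden(y)]; R10 [blue(y), metal(y) => bird(y)]. Adds cold(y), stale(y), wooden(y), bird(y).
Round 2: R7 [bird(y), green(y) => active(y)]; R11 [stale(y), cold(y), flagged(y) => locked(y)]. Adds active(y), locked(y).
Round 3: R3 [locked(y), bird(y) => closed(y)]. Adds closed(y).
closed(y) first appears in round 3.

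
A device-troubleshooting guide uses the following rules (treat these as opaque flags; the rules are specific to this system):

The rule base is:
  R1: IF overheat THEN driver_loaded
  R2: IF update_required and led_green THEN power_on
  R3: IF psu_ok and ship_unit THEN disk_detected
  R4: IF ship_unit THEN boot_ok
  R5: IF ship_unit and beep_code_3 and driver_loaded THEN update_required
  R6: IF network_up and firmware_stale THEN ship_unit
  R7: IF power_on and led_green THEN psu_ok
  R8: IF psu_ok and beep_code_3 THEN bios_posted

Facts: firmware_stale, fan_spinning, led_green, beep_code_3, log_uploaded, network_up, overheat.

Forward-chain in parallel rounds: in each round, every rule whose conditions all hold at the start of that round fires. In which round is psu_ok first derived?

4

Round 1: R1 [IF overheat THEN driver_loaded]; R6 [IF network_up and firmware_stale THEN ship_unit]. Adds driver_loaded, ship_unit.
Round 2: R4 [IF ship_unit THEN boot_ok]; R5 [IF ship_unit and beep_code_3 and driver_loaded THEN update_required]. Adds boot_ok, update_required.
Round 3: R2 [IF update_required and led_green THEN power_on]. Adds power_on.
Round 4: R7 [IF power_on and led_green THEN psu_ok]. Adds psu_ok.
psu_ok first appears in round 4.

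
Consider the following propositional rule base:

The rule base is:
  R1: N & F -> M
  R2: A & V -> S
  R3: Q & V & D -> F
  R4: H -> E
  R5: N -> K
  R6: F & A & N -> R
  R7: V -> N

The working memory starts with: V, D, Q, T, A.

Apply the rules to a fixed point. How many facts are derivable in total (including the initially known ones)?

11

Round 1 — R2, R3, R7, derive S, F, N.
Round 2 — R1, R5, R6, derive M, K, R.
Closure: {A, D, F, K, M, N, Q, R, S, T, V} — 11 facts.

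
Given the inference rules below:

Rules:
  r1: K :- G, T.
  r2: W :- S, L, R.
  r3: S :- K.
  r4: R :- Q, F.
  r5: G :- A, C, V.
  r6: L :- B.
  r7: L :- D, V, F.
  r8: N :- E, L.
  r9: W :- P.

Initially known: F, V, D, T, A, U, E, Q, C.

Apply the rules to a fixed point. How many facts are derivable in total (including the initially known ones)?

16

Round 1: r4 [R :- Q, F.]; r5 [G :- A, C, V.]; r7 [L :- D, V, F.]. New: R, G, L.
Round 2: r1 [K :- G, T.]; r8 [N :- E, L.]. New: K, N.
Round 3: r3 [S :- K.]. New: S.
Round 4: r2 [W :- S, L, R.]. New: W.
Closure: {A, C, D, E, F, G, K, L, N, Q, R, S, T, U, V, W} — 16 facts.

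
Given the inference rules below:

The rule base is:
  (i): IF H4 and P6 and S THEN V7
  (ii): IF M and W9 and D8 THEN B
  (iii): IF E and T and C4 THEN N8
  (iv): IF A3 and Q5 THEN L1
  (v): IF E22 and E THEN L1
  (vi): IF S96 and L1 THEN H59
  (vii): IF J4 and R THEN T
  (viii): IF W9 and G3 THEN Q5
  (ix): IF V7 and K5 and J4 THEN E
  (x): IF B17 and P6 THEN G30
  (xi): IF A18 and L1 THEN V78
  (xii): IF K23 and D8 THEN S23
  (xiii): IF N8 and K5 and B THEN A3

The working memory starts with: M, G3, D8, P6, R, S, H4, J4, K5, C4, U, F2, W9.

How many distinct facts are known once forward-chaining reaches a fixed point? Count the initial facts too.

21

Round 1 fires (i), (ii), (vii), (viii), giving V7, B, T, Q5.
Round 2 fires (ix), giving E.
Round 3 fires (iii), giving N8.
Round 4 fires (xiii), giving A3.
Round 5 fires (iv), giving L1.
Closure: {A3, B, C4, D8, E, F2, G3, H4, J4, K5, L1, M, N8, P6, Q5, R, S, T, U, V7, W9} — 21 facts.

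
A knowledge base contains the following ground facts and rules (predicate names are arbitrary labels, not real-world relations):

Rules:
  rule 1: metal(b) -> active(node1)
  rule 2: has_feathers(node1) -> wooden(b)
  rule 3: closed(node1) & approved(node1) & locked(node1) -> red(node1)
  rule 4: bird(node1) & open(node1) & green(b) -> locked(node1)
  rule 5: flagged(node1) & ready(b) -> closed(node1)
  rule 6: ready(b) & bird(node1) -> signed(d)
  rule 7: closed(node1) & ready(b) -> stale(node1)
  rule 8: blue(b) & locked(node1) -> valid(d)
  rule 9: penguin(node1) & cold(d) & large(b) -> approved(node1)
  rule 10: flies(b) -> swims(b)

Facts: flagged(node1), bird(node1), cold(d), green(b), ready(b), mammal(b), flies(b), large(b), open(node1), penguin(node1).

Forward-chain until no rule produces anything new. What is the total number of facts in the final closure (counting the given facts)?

17

Round 1 — rule 4, rule 5, rule 6, rule 9, rule 10, derive locked(node1), closed(node1), signed(d), approved(node1), swims(b).
Round 2 — rule 3, rule 7, derive red(node1), stale(node1).
Closure: {approved(node1), bird(node1), closed(node1), cold(d), flagged(node1), flies(b), green(b), large(b), locked(node1), mammal(b), open(node1), penguin(node1), ready(b), red(node1), signed(d), stale(node1), swims(b)} — 17 facts.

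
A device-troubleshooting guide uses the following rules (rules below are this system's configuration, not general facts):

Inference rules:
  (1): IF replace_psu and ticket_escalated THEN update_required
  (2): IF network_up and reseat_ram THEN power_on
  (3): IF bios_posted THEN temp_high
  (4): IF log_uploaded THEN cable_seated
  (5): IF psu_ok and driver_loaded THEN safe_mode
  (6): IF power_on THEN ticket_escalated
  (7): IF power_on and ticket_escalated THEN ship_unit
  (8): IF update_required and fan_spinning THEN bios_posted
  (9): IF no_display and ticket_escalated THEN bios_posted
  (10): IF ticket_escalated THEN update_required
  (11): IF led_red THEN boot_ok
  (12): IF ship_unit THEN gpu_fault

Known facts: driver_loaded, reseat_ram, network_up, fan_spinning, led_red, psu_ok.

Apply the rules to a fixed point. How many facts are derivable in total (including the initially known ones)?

Round 1: (2) [IF network_up and reseat_ram THEN power_on]; (5) [IF psu_ok and driver_loaded THEN safe_mode]; (11) [IF led_red THEN boot_ok]. New: power_on, safe_mode, boot_ok.
Round 2: (6) [IF power_on THEN ticket_escalated]. New: ticket_escalated.
Round 3: (7) [IF power_on and ticket_escalated THEN ship_unit]; (10) [IF ticket_escalated THEN update_required]. New: ship_unit, update_required.
Round 4: (8) [IF update_required and fan_spinning THEN bios_posted]; (12) [IF ship_unit THEN gpu_fault]. New: bios_posted, gpu_fault.
Round 5: (3) [IF bios_posted THEN temp_high]. New: temp_high.
Closure: {bios_posted, boot_ok, driver_loaded, fan_spinning, gpu_fault, led_red, network_up, power_on, psu_ok, reseat_ram, safe_mode, ship_unit, temp_high, ticket_escalated, update_required} — 15 facts.

15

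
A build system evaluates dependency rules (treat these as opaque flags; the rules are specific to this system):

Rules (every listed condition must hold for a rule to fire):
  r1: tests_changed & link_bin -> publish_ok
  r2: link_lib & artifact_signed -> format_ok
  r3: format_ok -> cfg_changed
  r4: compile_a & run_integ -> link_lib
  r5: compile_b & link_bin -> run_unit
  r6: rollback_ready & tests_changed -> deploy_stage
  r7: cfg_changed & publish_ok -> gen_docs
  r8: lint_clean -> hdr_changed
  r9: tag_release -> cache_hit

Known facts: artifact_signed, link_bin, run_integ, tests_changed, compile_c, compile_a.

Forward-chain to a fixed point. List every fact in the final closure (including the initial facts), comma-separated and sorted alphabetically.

artifact_signed, cfg_changed, compile_a, compile_c, format_ok, gen_docs, link_bin, link_lib, publish_ok, run_integ, tests_changed

Round 1: r1 [tests_changed & link_bin -> publish_ok]; r4 [compile_a & run_integ -> link_lib]. New: publish_ok, link_lib.
Round 2: r2 [link_lib & artifact_signed -> format_ok]. New: format_ok.
Round 3: r3 [format_ok -> cfg_changed]. New: cfg_changed.
Round 4: r7 [cfg_changed & publish_ok -> gen_docs]. New: gen_docs.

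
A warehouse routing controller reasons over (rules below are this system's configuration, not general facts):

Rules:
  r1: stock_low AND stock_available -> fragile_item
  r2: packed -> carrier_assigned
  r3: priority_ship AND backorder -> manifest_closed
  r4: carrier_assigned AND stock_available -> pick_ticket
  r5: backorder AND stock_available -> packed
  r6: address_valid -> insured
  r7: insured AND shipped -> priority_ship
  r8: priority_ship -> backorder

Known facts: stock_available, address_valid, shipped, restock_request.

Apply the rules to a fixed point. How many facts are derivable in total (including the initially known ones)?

Round 1: r6 [address_valid -> insured]. New: insured.
Round 2: r7 [insured AND shipped -> priority_ship]. New: priority_ship.
Round 3: r8 [priority_ship -> backorder]. New: backorder.
Round 4: r3 [priority_ship AND backorder -> manifest_closed]; r5 [backorder AND stock_available -> packed]. New: manifest_closed, packed.
Round 5: r2 [packed -> carrier_assigned]. New: carrier_assigned.
Round 6: r4 [carrier_assigned AND stock_available -> pick_ticket]. New: pick_ticket.
Closure: {address_valid, backorder, carrier_assigned, insured, manifest_closed, packed, pick_ticket, priority_ship, restock_request, shipped, stock_available} — 11 facts.

11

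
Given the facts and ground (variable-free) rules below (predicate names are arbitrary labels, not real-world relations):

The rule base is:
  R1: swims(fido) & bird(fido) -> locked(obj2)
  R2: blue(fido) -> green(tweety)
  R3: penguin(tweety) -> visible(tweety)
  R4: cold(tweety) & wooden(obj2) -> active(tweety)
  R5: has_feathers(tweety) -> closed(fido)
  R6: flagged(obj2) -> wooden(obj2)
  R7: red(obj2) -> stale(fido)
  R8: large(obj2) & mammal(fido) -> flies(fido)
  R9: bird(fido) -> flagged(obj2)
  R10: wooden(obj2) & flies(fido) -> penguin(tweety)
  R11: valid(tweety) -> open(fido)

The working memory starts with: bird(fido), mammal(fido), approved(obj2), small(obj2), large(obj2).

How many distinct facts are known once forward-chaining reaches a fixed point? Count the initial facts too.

10

[1] R8 [large(obj2) & mammal(fido) -> flies(fido)]; R9 [bird(fido) -> flagged(obj2)]. ⇒ new: flies(fido), flagged(obj2).
[2] R6 [flagged(obj2) -> wooden(obj2)]. ⇒ new: wooden(obj2).
[3] R10 [wooden(obj2) & flies(fido) -> penguin(tweety)]. ⇒ new: penguin(tweety).
[4] R3 [penguin(tweety) -> visible(tweety)]. ⇒ new: visible(tweety).
Closure: {approved(obj2), bird(fido), flagged(obj2), flies(fido), large(obj2), mammal(fido), penguin(tweety), small(obj2), visible(tweety), wooden(obj2)} — 10 facts.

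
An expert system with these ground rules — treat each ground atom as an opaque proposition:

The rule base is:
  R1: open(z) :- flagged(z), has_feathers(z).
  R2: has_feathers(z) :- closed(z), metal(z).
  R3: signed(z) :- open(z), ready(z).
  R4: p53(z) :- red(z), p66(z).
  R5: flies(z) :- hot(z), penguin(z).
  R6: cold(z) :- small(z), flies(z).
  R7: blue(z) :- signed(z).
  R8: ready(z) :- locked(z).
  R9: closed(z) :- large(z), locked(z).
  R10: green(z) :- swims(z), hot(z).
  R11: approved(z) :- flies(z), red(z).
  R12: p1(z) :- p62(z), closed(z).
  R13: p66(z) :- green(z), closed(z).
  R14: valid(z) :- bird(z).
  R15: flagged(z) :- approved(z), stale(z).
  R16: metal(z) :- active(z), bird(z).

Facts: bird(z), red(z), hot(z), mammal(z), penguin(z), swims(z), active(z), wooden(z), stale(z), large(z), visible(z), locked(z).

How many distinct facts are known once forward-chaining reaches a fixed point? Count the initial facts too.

Round 1 fires R5, R8, R9, R10, R14, R16, giving flies(z), ready(z), closed(z), green(z), valid(z), metal(z).
Round 2 fires R2, R11, R13, giving has_feathers(z), approved(z), p66(z).
Round 3 fires R4, R15, giving p53(z), flagged(z).
Round 4 fires R1, giving open(z).
Round 5 fires R3, giving signed(z).
Round 6 fires R7, giving blue(z).
Closure: {active(z), approved(z), bird(z), blue(z), closed(z), flagged(z), flies(z), green(z), has_feathers(z), hot(z), large(z), locked(z), mammal(z), metal(z), open(z), p53(z), p66(z), penguin(z), ready(z), red(z), signed(z), stale(z), swims(z), valid(z), visible(z), wooden(z)} — 26 facts.

26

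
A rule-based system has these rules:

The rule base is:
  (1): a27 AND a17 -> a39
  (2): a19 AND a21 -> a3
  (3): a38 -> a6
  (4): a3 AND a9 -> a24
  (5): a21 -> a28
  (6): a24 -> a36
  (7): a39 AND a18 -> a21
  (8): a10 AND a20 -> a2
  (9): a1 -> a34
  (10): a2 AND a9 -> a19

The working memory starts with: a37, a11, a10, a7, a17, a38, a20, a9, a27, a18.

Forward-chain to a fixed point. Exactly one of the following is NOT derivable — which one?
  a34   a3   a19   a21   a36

Round 1 — (1), (3), (8), derive a39, a6, a2.
Round 2 — (7), (10), derive a21, a19.
Round 3 — (2), (5), derive a3, a28.
Round 4 — (4), derive a24.
Round 5 — (6), derive a36.
Derived: a36 (round 5), a19 (round 2), a21 (round 2), a3 (round 3). a34 never appears in any round.

a34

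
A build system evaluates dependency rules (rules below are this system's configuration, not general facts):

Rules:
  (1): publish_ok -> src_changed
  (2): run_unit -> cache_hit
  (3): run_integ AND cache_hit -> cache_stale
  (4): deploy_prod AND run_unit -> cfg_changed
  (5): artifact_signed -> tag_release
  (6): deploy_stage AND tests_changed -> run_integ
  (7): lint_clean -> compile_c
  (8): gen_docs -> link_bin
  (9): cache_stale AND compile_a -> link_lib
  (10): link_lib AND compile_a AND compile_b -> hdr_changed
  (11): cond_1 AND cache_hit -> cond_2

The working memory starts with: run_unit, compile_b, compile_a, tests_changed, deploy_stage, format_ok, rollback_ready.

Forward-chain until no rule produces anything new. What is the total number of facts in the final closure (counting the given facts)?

12

[1] (2) [run_unit -> cache_hit]; (6) [deploy_stage AND tests_changed -> run_integ]. ⇒ new: cache_hit, run_integ.
[2] (3) [run_integ AND cache_hit -> cache_stale]. ⇒ new: cache_stale.
[3] (9) [cache_stale AND compile_a -> link_lib]. ⇒ new: link_lib.
[4] (10) [link_lib AND compile_a AND compile_b -> hdr_changed]. ⇒ new: hdr_changed.
Closure: {cache_hit, cache_stale, compile_a, compile_b, deploy_stage, format_ok, hdr_changed, link_lib, rollback_ready, run_integ, run_unit, tests_changed} — 12 facts.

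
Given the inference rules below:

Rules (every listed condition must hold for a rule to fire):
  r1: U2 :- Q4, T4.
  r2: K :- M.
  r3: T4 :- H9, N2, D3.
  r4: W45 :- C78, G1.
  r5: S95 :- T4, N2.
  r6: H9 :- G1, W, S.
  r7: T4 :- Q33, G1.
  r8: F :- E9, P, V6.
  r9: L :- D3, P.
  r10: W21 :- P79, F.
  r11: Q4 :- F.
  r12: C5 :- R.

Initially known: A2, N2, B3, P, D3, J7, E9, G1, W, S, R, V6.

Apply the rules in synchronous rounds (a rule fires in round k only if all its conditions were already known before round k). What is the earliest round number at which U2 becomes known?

3

Round 1 fires r6, r8, r9, r12, giving H9, F, L, C5.
Round 2 fires r3, r11, giving T4, Q4.
Round 3 fires r1, r5, giving U2, S95.
U2 first appears in round 3.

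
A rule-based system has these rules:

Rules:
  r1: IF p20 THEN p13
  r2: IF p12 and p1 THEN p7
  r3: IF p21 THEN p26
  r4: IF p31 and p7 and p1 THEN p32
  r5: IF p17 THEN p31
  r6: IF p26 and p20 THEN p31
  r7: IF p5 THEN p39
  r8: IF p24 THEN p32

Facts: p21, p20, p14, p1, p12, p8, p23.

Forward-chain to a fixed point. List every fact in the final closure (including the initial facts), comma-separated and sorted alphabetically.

Round 1 — r1, r2, r3, derive p13, p7, p26.
Round 2 — r6, derive p31.
Round 3 — r4, derive p32.

p1, p12, p13, p14, p20, p21, p23, p26, p31, p32, p7, p8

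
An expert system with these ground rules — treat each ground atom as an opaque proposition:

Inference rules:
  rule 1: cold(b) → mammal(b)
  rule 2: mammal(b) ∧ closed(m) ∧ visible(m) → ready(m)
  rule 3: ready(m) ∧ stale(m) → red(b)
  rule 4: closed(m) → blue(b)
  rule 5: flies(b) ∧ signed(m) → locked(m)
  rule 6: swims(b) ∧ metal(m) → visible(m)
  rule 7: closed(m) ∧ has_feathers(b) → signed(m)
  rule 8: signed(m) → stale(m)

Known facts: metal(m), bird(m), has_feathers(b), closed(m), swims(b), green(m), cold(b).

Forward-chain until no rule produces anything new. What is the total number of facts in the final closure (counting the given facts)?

Round 1: rule 1 [cold(b) → mammal(b)]; rule 4 [closed(m) → blue(b)]; rule 6 [swims(b) ∧ metal(m) → visible(m)]; rule 7 [closed(m) ∧ has_feathers(b) → signed(m)]. New: mammal(b), blue(b), visible(m), signed(m).
Round 2: rule 2 [mammal(b) ∧ closed(m) ∧ visible(m) → ready(m)]; rule 8 [signed(m) → stale(m)]. New: ready(m), stale(m).
Round 3: rule 3 [ready(m) ∧ stale(m) → red(b)]. New: red(b).
Closure: {bird(m), blue(b), closed(m), cold(b), green(m), has_feathers(b), mammal(b), metal(m), ready(m), red(b), signed(m), stale(m), swims(b), visible(m)} — 14 facts.

14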